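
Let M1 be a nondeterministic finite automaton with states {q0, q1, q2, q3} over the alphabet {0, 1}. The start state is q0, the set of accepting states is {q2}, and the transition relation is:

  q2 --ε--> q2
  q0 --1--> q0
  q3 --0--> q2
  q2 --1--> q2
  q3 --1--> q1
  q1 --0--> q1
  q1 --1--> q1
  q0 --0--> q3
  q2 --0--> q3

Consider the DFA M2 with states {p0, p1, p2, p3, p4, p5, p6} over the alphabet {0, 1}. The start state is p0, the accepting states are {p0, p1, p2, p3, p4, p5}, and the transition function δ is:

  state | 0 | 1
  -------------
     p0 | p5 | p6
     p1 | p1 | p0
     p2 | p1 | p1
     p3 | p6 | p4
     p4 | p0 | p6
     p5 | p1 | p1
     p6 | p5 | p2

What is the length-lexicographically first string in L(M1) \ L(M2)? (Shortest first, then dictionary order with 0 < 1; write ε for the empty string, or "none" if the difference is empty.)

0011

The string 0011 is accepted by M1 but not by M2.
No shorter string lies in the difference, and 0011 is the lexicographically first length-4 string in L(M1) \ L(M2).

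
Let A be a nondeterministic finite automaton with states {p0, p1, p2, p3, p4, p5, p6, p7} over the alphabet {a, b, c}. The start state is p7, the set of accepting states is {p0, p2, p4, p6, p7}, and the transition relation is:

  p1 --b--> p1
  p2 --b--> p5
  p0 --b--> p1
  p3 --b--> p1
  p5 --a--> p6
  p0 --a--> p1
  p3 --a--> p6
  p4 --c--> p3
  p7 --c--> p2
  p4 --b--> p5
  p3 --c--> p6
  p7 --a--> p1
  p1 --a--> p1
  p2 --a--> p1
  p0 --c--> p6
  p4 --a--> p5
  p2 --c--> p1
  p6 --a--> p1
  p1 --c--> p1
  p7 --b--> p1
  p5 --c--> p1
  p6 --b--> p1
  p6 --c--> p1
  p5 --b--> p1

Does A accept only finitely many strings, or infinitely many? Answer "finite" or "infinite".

The useful states (reachable from p7 and able to reach an accepting state) are {p2, p5, p6, p7}.
Restricted to these states the transition graph has no cycle, so every accepting path has bounded length and L is finite.

finite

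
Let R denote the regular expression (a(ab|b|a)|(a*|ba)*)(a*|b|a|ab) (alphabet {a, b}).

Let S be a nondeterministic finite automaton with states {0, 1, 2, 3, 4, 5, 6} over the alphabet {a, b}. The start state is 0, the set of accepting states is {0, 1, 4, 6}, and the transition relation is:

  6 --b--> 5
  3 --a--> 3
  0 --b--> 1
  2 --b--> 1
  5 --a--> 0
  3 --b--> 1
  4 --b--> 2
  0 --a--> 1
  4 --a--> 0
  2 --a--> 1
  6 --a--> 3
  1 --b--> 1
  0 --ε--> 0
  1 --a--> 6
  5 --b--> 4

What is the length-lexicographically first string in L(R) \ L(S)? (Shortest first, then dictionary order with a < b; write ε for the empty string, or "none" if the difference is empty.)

The string aaa is accepted by R but not by S.
No shorter string lies in the difference, and aaa is the lexicographically first length-3 string in L(R) \ L(S).

aaa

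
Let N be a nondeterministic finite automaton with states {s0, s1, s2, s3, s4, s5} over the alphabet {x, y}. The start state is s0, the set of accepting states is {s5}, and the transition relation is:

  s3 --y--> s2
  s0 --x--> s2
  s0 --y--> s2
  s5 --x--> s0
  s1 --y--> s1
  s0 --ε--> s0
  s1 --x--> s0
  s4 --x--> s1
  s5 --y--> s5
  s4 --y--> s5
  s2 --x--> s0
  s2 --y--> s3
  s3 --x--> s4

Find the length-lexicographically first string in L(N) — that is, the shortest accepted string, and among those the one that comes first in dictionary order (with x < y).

xyxy

A breadth-first search from s0 reaches an accepting state first via the path s0 → s2 → s3 → s4 → s5 on input xyxy.
No string of length < 4 is accepted (BFS exhausts all shorter strings without reaching an accepting state), and xyxy is the lexicographically least accepting string of length 4.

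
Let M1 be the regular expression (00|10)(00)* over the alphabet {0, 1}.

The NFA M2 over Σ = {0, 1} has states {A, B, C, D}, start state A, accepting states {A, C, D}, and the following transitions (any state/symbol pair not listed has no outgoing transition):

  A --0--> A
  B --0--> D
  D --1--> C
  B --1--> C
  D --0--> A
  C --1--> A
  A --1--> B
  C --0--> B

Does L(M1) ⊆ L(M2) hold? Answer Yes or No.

Converting the expression M1 to a DFA (subset construction, then merging equivalent states) gives the minimal DFA with states {r0, r1, r2, r3}, start state r0, accepting states {r2} and transitions r0: 0→r1, 1→r1; r1: 0→r2, 1→r3; r2: 0→r1, 1→r3; r3: 0→r3, 1→r3.
Exploring the product automaton M1 × M2 from the start pair (r0, A), following both machines on each input symbol, reaches 9 state pairs: (r0, A), (r1, A), (r1, B), (r2, A), (r3, B), (r2, D), (r3, C), (r3, D), (r3, A).
M1 accepts in {r2} and M2 accepts in {A, C, D}. The reachable pairs whose M1-component is accepting are (r2, A), (r2, D); in each of them the M2-component is accepting too, so the product for L(M1) \ L(M2) (M1-component accepting, M2-component rejecting) has no reachable accepting pair and the difference is empty.
Hence every string in L(M1) is also in L(M2).

Yes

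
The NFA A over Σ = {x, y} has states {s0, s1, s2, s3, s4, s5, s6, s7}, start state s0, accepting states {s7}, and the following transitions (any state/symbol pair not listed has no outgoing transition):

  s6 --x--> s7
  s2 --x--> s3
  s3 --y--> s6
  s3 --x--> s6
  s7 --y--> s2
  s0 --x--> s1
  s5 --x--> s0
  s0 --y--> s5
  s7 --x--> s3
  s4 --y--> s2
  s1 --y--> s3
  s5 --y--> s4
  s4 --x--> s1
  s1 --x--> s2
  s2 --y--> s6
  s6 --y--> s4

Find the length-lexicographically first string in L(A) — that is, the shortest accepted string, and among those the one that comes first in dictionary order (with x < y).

xxyx

A breadth-first search from s0 reaches an accepting state first via the path s0 → s1 → s2 → s6 → s7 on input xxyx.
No string of length < 4 is accepted (BFS exhausts all shorter strings without reaching an accepting state), and xxyx is the lexicographically least accepting string of length 4.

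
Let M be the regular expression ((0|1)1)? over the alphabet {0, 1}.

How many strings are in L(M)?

3

The expression has no Kleene star, so L(M) is finite. Expanding the alternatives gives {ε, 01, 11}.
That is 1 of length 0, 2 of length 2: 3 strings in all.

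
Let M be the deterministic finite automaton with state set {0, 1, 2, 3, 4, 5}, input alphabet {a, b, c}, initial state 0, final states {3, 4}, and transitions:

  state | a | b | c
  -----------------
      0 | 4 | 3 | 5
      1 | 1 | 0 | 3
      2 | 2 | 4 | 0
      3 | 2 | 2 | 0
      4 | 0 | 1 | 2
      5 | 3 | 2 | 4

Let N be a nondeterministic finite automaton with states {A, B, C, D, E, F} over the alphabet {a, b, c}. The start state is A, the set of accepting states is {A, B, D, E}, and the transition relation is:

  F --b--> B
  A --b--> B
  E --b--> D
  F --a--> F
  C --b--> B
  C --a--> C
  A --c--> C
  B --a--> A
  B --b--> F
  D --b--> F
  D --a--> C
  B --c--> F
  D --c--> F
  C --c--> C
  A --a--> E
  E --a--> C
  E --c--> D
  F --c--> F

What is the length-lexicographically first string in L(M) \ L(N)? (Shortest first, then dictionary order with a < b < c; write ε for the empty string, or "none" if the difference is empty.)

ca

The string ca is accepted by M but not by N.
No shorter string lies in the difference, and ca is the lexicographically first length-2 string in L(M) \ L(N).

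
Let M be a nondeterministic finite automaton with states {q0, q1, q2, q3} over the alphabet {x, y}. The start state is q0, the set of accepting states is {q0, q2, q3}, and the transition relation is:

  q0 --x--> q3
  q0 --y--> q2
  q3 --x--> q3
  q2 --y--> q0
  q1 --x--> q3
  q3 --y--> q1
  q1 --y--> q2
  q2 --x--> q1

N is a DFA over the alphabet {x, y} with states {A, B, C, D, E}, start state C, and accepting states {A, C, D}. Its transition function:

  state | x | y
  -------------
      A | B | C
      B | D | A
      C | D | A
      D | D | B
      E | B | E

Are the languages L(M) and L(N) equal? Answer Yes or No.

Yes

Exploring the product automaton M × N from the start pair (q0, C), following both machines on each input symbol, reaches 4 state pairs: (q0, C), (q3, D), (q2, A), (q1, B).
M accepts in {q0, q2, q3} and N accepts in {A, C, D}. In every reachable pair the two components are either both accepting — (q0, C), (q3, D), (q2, A) — or both non-accepting, so no string is accepted by exactly one of the machines: L(M) \ L(N) and L(N) \ L(M) are both empty.
Hence every string is accepted by M iff it is accepted by N, and the two languages coincide.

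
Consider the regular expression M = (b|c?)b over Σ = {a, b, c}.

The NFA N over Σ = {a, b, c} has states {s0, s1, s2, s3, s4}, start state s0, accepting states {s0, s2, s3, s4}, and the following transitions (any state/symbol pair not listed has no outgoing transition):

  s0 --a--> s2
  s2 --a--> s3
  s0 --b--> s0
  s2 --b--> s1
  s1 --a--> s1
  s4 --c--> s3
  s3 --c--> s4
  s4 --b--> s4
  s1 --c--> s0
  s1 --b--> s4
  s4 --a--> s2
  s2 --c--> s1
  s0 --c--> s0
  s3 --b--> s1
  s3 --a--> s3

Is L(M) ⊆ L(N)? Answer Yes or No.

Yes

Converting the expression M to a DFA (subset construction, then merging equivalent states) gives the minimal DFA with states {m0, m1, m2, m3, m4}, start state m0, accepting states {m2, m4} and transitions m0: a→m1, b→m2, c→m3; m1: a→m1, b→m1, c→m1; m2: a→m1, b→m4, c→m1; m3: a→m1, b→m4, c→m1; m4: a→m1, b→m1, c→m1.
Exploring the product automaton M × N from the start pair (m0, s0), following both machines on each input symbol, reaches 9 state pairs: (m0, s0), (m1, s2), (m2, s0), (m3, s0), (m1, s3), (m1, s1), (m4, s0), (m1, s0), (m1, s4).
M accepts in {m2, m4} and N accepts in {s0, s2, s3, s4}. The reachable pairs whose M-component is accepting are (m2, s0), (m4, s0); in each of them the N-component is accepting too, so the product for L(M) \ L(N) (M-component accepting, N-component rejecting) has no reachable accepting pair and the difference is empty.
Hence every string in L(M) is also in L(N).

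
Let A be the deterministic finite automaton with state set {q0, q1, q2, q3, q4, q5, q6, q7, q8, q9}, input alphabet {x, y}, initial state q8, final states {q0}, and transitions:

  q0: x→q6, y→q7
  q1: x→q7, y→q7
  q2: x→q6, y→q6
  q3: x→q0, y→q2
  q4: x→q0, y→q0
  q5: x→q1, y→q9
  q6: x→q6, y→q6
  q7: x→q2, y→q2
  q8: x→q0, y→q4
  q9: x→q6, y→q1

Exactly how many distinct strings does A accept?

The useful subgraph on states {q0, q4, q8} is acyclic, so L(A) is finite; the longest accepting path visits 3 useful states, giving maximum string length 2.
Counting accepting paths from q8 by length: 1 of length 1, 2 of length 2. Total 3.

3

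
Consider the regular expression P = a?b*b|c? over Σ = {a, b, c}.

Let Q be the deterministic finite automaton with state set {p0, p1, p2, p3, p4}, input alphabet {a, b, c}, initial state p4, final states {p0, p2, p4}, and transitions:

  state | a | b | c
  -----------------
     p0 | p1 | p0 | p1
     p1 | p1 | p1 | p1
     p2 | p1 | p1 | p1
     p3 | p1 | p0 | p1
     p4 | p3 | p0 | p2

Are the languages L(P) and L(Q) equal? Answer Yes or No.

Yes

Converting the expression P to a DFA (subset construction, then merging equivalent states) gives the minimal DFA with states {r0, r1, r2, r3, r4}, start state r0, accepting states {r0, r2, r3} and transitions r0: a→r1, b→r2, c→r3; r1: a→r4, b→r2, c→r4; r2: a→r4, b→r2, c→r4; r3: a→r4, b→r4, c→r4; r4: a→r4, b→r4, c→r4.
Exploring the product automaton P × Q from the start pair (r0, p4), following both machines on each input symbol, reaches 5 state pairs: (r0, p4), (r1, p3), (r2, p0), (r3, p2), (r4, p1).
P accepts in {r0, r2, r3} and Q accepts in {p0, p2, p4}. In every reachable pair the two components are either both accepting — (r0, p4), (r2, p0), (r3, p2) — or both non-accepting, so no string is accepted by exactly one of the machines: L(P) \ L(Q) and L(Q) \ L(P) are both empty.
Hence every string is accepted by P iff it is accepted by Q, and the two languages coincide.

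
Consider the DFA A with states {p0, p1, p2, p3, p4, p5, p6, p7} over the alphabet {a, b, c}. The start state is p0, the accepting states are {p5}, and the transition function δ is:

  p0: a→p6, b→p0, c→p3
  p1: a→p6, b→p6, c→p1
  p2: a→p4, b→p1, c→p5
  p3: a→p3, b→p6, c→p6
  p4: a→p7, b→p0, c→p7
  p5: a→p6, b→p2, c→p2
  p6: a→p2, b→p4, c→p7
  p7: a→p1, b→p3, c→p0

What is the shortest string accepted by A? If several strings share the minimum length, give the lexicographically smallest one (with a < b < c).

A breadth-first search from p0 reaches an accepting state first via the path p0 → p6 → p2 → p5 on input aac.
No string of length < 3 is accepted (BFS exhausts all shorter strings without reaching an accepting state), and aac is the lexicographically least accepting string of length 3.

aac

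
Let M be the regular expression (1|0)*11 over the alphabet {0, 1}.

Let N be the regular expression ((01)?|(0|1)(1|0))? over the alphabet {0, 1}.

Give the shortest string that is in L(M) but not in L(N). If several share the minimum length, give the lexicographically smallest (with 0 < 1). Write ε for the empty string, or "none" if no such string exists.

011

The string 011 is accepted by M but not by N.
No shorter string lies in the difference, and 011 is the lexicographically first length-3 string in L(M) \ L(N).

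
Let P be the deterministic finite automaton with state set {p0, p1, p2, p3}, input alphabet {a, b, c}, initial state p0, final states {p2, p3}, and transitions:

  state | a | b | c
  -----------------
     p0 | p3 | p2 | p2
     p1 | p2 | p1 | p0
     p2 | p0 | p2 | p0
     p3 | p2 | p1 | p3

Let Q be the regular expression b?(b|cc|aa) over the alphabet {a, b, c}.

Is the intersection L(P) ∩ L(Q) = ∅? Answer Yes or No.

No

The string b is accepted by both P and Q.
Hence L(P) ∩ L(Q) ≠ ∅.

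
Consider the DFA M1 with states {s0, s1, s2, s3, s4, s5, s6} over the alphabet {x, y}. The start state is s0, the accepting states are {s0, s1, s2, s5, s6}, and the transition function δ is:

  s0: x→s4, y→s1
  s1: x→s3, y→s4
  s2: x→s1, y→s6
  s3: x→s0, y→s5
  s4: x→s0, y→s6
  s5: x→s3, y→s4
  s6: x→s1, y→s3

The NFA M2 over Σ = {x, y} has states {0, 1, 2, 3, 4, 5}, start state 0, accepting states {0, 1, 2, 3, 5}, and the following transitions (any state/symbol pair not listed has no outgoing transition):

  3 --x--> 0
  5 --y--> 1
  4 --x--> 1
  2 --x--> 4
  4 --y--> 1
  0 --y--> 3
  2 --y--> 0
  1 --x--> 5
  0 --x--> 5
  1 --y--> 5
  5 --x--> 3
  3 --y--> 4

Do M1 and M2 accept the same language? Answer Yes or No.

The string xxy is accepted by M1 but rejected by M2.
So L(M1) ≠ L(M2).

No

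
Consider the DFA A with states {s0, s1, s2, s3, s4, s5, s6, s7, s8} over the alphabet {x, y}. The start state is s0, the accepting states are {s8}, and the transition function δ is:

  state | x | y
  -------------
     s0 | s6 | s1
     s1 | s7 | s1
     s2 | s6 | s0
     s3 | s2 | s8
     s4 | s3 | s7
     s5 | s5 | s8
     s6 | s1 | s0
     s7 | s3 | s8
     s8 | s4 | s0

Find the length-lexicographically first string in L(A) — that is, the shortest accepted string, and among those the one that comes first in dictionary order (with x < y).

yxy

A breadth-first search from s0 reaches an accepting state first via the path s0 → s1 → s7 → s8 on input yxy.
No string of length < 3 is accepted (BFS exhausts all shorter strings without reaching an accepting state), and yxy is the lexicographically least accepting string of length 3.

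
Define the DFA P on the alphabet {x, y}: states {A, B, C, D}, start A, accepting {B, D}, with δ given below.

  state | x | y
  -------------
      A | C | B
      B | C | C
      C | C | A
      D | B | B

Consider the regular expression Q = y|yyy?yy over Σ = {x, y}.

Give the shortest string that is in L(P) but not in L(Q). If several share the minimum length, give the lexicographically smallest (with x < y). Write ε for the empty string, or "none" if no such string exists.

xyy

The string xyy is accepted by P but not by Q.
No shorter string lies in the difference, and xyy is the lexicographically first length-3 string in L(P) \ L(Q).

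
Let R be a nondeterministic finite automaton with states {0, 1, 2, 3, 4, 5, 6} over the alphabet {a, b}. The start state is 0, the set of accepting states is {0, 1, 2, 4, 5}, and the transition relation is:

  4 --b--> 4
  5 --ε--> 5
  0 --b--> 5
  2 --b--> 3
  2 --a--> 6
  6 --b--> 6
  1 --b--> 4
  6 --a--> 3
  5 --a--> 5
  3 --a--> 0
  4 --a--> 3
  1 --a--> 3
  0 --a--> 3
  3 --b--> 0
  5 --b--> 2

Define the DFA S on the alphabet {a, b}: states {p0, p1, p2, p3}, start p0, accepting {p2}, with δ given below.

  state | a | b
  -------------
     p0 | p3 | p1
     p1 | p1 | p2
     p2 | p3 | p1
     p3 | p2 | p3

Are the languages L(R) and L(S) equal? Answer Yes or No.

No

The empty string ε is accepted by R but rejected by S.
So L(R) ≠ L(S).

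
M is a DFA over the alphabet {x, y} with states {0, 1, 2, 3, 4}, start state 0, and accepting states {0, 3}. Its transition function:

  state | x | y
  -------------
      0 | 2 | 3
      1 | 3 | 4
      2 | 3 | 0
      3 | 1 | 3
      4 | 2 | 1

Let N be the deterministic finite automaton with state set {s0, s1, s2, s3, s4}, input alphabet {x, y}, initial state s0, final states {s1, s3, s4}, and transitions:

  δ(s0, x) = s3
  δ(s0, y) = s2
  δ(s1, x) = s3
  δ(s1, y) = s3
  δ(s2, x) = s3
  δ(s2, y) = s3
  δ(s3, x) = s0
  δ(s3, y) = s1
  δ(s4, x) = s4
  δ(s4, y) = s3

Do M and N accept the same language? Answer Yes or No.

No

The empty string ε is accepted by M but rejected by N.
So L(M) ≠ L(N).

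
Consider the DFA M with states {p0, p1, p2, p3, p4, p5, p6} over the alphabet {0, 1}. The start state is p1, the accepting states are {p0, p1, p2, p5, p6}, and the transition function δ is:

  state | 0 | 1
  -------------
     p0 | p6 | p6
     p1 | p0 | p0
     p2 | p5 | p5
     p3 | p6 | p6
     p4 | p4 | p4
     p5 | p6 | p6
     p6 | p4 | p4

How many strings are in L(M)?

7

The useful subgraph on states {p0, p1, p6} is acyclic, so L(M) is finite; the longest accepting path visits 3 useful states, giving maximum string length 2.
Counting accepting paths from p1 by length: 1 of length 0, 2 of length 1, 4 of length 2. Total 7.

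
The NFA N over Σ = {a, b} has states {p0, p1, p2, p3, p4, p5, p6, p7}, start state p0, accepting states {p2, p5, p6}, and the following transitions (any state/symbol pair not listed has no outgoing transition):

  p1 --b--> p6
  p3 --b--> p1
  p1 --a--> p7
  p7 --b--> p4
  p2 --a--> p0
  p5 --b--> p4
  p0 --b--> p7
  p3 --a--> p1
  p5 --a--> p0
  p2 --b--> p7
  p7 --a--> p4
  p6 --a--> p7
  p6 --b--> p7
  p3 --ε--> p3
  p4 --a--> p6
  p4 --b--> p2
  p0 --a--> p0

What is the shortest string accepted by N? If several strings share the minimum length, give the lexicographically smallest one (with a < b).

baa

A breadth-first search from p0 reaches an accepting state first via the path p0 → p7 → p4 → p6 on input baa.
No string of length < 3 is accepted (BFS exhausts all shorter strings without reaching an accepting state), and baa is the lexicographically least accepting string of length 3.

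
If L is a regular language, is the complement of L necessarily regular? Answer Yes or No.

Yes

Take a complete DFA for L and swap accepting and non-accepting states; the resulting DFA accepts exactly Σ* \ L.
So the regular languages are closed under complement.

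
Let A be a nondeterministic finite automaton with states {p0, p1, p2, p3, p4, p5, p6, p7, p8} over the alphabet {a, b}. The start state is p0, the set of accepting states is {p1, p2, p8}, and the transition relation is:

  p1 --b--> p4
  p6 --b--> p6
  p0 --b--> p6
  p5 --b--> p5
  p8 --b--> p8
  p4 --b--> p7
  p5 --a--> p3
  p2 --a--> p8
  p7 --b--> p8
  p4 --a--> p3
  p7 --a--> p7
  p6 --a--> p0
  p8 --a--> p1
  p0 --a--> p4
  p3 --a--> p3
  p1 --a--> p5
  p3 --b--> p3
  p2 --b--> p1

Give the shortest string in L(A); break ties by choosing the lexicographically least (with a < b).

A breadth-first search from p0 reaches an accepting state first via the path p0 → p4 → p7 → p8 on input abb.
No string of length < 3 is accepted (BFS exhausts all shorter strings without reaching an accepting state), and abb is the lexicographically least accepting string of length 3.

abb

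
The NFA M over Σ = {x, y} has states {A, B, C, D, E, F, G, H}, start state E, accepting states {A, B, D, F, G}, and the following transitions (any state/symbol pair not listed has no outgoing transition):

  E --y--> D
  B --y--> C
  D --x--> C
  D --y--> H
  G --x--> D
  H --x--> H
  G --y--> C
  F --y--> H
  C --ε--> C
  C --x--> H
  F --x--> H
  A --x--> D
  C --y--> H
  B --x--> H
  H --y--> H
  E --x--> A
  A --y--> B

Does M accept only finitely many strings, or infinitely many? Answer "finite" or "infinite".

The useful states (reachable from E and able to reach an accepting state) are {A, B, D, E}.
Restricted to these states the transition graph has no cycle, so every accepting path has bounded length and L is finite.

finite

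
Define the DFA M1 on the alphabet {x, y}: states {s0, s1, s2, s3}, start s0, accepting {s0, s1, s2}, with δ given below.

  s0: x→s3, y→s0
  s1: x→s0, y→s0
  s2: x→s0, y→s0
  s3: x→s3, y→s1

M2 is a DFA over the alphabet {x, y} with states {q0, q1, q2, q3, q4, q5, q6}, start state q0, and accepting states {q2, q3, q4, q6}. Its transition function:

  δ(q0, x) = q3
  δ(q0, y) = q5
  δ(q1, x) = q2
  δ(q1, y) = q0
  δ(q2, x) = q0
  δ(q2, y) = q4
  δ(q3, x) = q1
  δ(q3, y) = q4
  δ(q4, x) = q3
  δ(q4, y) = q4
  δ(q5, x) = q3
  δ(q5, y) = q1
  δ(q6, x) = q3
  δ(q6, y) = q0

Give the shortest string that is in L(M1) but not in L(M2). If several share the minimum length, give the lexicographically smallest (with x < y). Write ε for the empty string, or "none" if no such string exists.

The empty string ε is accepted by M1 but not by M2.
Since ε is the unique shortest string, it is the required witness.

ε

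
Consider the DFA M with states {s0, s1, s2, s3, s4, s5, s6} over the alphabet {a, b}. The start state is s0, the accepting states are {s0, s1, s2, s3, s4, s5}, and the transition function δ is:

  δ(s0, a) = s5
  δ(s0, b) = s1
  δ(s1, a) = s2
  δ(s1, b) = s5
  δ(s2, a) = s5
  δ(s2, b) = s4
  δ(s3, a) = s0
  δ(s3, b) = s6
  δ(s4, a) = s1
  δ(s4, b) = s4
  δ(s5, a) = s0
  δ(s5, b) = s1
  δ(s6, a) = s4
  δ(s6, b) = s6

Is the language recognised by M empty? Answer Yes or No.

The empty string ε is accepted: the run s0 ends in the accepting state s0.
Since at least one string is accepted, L(M) is not empty.

No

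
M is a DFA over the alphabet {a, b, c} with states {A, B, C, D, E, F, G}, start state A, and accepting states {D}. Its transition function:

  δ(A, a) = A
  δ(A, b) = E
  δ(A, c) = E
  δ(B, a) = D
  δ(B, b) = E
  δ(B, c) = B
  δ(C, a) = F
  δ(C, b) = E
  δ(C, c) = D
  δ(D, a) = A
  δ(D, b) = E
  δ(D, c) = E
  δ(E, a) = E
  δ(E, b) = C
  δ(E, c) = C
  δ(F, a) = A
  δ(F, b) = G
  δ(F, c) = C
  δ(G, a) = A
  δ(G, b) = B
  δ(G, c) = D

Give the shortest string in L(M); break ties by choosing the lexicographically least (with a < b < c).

bbc

A breadth-first search from A reaches an accepting state first via the path A → E → C → D on input bbc.
No string of length < 3 is accepted (BFS exhausts all shorter strings without reaching an accepting state), and bbc is the lexicographically least accepting string of length 3.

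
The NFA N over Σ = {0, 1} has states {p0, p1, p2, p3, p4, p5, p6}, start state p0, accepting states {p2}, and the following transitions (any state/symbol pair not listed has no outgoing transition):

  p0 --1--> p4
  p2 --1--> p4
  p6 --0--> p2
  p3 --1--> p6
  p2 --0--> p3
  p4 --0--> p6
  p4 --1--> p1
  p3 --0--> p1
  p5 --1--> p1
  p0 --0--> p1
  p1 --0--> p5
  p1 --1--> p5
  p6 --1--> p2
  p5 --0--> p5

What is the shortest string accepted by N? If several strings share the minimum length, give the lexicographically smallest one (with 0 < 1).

A breadth-first search from p0 reaches an accepting state first via the path p0 → p4 → p6 → p2 on input 100.
No string of length < 3 is accepted (BFS exhausts all shorter strings without reaching an accepting state), and 100 is the lexicographically least accepting string of length 3.

100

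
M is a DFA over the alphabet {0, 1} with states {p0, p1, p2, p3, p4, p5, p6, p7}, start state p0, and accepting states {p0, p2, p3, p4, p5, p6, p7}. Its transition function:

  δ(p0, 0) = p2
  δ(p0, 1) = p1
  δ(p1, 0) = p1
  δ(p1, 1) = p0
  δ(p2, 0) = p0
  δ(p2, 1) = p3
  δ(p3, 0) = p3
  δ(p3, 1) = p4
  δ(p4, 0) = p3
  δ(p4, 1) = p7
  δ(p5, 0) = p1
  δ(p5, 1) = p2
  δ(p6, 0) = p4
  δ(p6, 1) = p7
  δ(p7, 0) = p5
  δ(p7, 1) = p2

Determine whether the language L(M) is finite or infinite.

infinite

State p0 is reachable from the start and can reach an accepting state, and it lies on the cycle p0 → p1 → p0.
Traversing that cycle any number of times yields accepted strings of unbounded length, so the language is infinite.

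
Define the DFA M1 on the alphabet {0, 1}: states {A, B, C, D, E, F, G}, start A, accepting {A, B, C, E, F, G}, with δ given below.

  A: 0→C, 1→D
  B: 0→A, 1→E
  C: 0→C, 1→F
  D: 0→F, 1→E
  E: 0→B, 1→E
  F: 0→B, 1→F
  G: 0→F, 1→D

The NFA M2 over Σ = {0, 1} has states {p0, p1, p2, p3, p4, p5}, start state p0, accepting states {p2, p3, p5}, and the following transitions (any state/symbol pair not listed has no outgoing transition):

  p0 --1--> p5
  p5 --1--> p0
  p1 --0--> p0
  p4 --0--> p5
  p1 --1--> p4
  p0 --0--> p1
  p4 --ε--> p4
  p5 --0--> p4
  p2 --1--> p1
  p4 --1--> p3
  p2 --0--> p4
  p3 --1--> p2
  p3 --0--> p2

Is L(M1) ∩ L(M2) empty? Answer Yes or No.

The string 001 is accepted by both M1 and M2.
Hence L(M1) ∩ L(M2) ≠ ∅.

No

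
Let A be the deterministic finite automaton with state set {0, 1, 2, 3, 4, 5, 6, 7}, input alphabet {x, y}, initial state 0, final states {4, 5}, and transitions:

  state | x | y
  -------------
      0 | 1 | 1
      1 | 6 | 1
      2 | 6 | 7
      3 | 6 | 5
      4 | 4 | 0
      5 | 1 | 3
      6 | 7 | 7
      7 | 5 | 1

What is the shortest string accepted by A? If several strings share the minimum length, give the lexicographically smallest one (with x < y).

A breadth-first search from 0 reaches an accepting state first via the path 0 → 1 → 6 → 7 → 5 on input xxxx.
No string of length < 4 is accepted (BFS exhausts all shorter strings without reaching an accepting state), and xxxx is the lexicographically least accepting string of length 4.

xxxx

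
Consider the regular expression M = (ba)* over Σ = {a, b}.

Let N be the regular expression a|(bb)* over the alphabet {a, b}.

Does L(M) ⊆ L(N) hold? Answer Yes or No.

The string ba is in L(M) but not in L(N).
So L(M) ⊄ L(N).

No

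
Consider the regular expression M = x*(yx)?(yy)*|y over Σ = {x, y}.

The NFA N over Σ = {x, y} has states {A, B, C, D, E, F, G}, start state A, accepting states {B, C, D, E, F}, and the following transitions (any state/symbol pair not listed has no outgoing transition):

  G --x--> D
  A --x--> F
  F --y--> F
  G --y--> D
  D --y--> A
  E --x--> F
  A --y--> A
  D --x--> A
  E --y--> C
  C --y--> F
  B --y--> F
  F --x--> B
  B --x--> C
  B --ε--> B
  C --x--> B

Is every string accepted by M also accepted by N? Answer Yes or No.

The empty string ε is in L(M) but not in L(N).
So L(M) ⊄ L(N).

No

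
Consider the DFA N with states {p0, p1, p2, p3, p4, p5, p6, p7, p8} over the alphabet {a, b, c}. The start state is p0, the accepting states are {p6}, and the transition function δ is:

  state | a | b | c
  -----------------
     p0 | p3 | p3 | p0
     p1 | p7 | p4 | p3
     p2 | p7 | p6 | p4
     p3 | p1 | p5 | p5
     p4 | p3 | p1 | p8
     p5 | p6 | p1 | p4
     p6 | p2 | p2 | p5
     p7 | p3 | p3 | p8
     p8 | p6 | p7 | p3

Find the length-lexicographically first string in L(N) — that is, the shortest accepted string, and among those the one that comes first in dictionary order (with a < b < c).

A breadth-first search from p0 reaches an accepting state first via the path p0 → p3 → p5 → p6 on input aba.
No string of length < 3 is accepted (BFS exhausts all shorter strings without reaching an accepting state), and aba is the lexicographically least accepting string of length 3.

aba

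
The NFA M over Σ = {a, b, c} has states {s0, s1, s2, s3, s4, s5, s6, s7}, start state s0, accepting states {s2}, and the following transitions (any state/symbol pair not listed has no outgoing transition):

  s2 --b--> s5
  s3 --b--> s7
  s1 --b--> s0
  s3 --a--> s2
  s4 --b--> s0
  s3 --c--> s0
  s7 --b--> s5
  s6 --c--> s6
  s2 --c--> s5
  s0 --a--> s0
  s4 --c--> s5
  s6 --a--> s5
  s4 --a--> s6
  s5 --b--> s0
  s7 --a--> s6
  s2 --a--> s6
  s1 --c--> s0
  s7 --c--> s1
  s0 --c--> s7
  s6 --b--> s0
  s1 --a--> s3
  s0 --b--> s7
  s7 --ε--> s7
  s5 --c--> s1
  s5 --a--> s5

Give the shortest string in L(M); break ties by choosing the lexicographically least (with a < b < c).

A breadth-first search from s0 reaches an accepting state first via the path s0 → s7 → s1 → s3 → s2 on input bcaa.
No string of length < 4 is accepted (BFS exhausts all shorter strings without reaching an accepting state), and bcaa is the lexicographically least accepting string of length 4.

bcaa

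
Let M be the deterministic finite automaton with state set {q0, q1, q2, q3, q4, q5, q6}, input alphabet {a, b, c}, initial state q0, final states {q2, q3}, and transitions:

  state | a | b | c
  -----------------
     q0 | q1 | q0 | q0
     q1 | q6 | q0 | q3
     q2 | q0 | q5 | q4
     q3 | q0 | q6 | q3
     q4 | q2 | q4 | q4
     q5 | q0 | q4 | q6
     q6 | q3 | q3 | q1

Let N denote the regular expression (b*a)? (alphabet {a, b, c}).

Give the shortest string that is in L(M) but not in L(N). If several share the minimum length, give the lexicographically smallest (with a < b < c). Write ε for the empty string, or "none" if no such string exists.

ac

The string ac is accepted by M but not by N.
No shorter string lies in the difference, and ac is the lexicographically first length-2 string in L(M) \ L(N).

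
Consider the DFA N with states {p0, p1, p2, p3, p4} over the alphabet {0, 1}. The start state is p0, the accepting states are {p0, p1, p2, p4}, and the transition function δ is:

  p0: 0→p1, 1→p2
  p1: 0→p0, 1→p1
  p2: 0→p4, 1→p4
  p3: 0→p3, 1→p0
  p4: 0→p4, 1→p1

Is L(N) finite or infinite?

State p0 is reachable from the start and can reach an accepting state, and it lies on the cycle p0 → p1 → p0.
Traversing that cycle any number of times yields accepted strings of unbounded length, so the language is infinite.

infinite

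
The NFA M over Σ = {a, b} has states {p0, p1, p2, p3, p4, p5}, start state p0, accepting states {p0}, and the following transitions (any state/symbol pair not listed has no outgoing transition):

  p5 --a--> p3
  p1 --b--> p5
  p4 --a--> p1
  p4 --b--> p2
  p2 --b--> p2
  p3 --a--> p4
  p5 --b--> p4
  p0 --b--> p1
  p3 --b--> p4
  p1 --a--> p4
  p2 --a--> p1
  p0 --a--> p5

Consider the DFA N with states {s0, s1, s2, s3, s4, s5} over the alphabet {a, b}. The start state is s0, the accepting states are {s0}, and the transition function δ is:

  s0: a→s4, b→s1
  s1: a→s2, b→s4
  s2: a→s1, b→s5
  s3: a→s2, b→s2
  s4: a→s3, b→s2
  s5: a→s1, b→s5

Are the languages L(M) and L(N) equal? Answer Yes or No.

Yes

Exploring the product automaton M × N from the start pair (p0, s0), following both machines on each input symbol, reaches 6 state pairs: (p0, s0), (p5, s4), (p1, s1), (p3, s3), (p4, s2), (p2, s5).
M accepts in {p0} and N accepts in {s0}. In every reachable pair the two components are either both accepting — (p0, s0) — or both non-accepting, so no string is accepted by exactly one of the machines: L(M) \ L(N) and L(N) \ L(M) are both empty.
Hence every string is accepted by M iff it is accepted by N, and the two languages coincide.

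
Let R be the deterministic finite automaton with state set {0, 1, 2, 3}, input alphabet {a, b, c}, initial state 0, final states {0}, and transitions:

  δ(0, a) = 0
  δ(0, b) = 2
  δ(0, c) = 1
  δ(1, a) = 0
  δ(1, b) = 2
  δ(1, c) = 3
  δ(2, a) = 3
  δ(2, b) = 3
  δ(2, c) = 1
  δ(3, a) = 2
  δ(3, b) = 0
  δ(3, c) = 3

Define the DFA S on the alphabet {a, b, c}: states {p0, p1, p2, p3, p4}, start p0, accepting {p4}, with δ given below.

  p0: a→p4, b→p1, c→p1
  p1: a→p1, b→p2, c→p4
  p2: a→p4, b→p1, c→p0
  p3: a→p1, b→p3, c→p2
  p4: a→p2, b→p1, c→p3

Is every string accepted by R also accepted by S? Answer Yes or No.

The empty string ε is in L(R) but not in L(S).
So L(R) ⊄ L(S).

No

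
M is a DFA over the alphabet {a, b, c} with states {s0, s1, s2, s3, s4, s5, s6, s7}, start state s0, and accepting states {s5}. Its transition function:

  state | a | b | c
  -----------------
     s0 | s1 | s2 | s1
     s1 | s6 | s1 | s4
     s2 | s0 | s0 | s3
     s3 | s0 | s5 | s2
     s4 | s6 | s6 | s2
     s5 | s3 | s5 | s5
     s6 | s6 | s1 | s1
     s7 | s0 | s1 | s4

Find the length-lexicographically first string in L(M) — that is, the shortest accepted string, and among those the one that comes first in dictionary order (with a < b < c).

bcb

A breadth-first search from s0 reaches an accepting state first via the path s0 → s2 → s3 → s5 on input bcb.
No string of length < 3 is accepted (BFS exhausts all shorter strings without reaching an accepting state), and bcb is the lexicographically least accepting string of length 3.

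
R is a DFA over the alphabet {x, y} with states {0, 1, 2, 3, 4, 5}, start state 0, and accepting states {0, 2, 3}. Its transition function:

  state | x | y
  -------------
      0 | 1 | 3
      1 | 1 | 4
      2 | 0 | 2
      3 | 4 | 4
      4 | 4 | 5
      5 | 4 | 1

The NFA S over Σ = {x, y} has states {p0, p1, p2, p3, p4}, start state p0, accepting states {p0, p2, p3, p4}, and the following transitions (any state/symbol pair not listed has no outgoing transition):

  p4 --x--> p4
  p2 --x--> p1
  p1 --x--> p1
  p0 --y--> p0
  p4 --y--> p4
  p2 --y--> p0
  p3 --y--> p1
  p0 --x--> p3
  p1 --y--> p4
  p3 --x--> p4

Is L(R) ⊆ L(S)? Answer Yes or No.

Exploring the product automaton R × S from the start pair (0, p0), following both machines on each input symbol, reaches 12 state pairs: (0, p0), (1, p3), (3, p0), (1, p4), (4, p1), (4, p3), (4, p0), (4, p4), (5, p4), (5, p1), (5, p0), (1, p0).
R accepts in {0, 2, 3} and S accepts in {p0, p2, p3, p4}. The reachable pairs whose R-component is accepting are (0, p0), (3, p0); in each of them the S-component is accepting too, so the product for L(R) \ L(S) (R-component accepting, S-component rejecting) has no reachable accepting pair and the difference is empty.
Hence every string in L(R) is also in L(S).

Yes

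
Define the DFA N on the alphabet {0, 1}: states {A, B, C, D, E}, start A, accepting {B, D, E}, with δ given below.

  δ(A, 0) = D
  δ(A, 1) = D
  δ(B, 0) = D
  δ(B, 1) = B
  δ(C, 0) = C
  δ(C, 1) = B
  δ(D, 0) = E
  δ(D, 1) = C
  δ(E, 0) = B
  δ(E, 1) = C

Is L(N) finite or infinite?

State B is reachable from the start and can reach an accepting state, and it lies on the cycle B → B.
Traversing that cycle any number of times yields accepted strings of unbounded length, so the language is infinite.

infinite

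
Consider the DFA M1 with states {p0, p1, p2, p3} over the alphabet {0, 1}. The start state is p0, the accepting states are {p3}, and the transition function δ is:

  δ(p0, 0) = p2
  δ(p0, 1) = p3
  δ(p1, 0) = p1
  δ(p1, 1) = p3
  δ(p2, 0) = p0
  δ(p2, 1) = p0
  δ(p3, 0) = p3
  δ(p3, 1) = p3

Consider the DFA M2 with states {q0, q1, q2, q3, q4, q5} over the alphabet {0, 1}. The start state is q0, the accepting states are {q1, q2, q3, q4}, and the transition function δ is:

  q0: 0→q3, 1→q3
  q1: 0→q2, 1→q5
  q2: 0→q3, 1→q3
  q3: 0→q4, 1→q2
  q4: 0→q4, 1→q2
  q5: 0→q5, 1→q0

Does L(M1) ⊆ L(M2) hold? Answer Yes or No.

Exploring the product automaton M1 × M2 from the start pair (p0, q0), following both machines on each input symbol, reaches 8 state pairs: (p0, q0), (p2, q3), (p3, q3), (p0, q4), (p0, q2), (p3, q4), (p3, q2), (p2, q4).
M1 accepts in {p3} and M2 accepts in {q1, q2, q3, q4}. The reachable pairs whose M1-component is accepting are (p3, q3), (p3, q4), (p3, q2); in each of them the M2-component is accepting too, so the product for L(M1) \ L(M2) (M1-component accepting, M2-component rejecting) has no reachable accepting pair and the difference is empty.
Hence every string in L(M1) is also in L(M2).

Yes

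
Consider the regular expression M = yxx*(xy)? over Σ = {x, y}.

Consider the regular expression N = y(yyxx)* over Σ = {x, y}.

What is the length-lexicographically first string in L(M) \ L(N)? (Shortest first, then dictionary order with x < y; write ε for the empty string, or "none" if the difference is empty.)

yx

The string yx is accepted by M but not by N.
No shorter string lies in the difference, and yx is the lexicographically first length-2 string in L(M) \ L(N).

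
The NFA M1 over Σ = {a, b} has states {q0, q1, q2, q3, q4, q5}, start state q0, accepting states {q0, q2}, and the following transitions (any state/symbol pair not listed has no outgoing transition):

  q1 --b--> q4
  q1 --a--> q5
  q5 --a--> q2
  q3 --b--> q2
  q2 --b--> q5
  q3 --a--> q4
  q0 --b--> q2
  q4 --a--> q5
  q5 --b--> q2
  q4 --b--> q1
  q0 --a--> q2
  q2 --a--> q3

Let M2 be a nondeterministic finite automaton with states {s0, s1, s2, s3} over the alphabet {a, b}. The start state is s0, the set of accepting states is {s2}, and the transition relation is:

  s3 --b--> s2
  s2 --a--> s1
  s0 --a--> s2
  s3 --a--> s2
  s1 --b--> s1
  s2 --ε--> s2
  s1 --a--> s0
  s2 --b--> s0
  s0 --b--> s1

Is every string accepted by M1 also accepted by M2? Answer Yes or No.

The empty string ε is in L(M1) but not in L(M2).
So L(M1) ⊄ L(M2).

No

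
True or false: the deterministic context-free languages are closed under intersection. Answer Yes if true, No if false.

DCFLs are closed under complement (normalise the DPDA to read all of its input, then flip the verdict). If they were also closed under intersection, De Morgan would make them closed under union; but {aⁿbⁿ : n≥0} and {aⁿb²ⁿ : n≥0} are DCFLs (push the a's; pop one per b, respectively one per two b's) whose union no deterministic PDA accepts: a DPDA for it would have a single run on aⁿb²ⁿ, accepting after the prefix aⁿbⁿ and accepting again after n more b's; an ordinary PDA that simulates it on a's and b's and, at any moment when it is accepting, may switch to reading only a fresh letter c while feeding each c to the simulation as a b, would accept aⁱbʲcᵏ (k≥1) exactly when both aⁱbʲ and aⁱbʲ⁺ᵏ are in the language, i.e. its language intersected with the regular set a*b*c⁺ would be exactly {aⁿbⁿcⁿ : n≥1} — impossible, since context-free languages are closed under intersection with regular sets and {aⁿbⁿcⁿ} is not context-free.

No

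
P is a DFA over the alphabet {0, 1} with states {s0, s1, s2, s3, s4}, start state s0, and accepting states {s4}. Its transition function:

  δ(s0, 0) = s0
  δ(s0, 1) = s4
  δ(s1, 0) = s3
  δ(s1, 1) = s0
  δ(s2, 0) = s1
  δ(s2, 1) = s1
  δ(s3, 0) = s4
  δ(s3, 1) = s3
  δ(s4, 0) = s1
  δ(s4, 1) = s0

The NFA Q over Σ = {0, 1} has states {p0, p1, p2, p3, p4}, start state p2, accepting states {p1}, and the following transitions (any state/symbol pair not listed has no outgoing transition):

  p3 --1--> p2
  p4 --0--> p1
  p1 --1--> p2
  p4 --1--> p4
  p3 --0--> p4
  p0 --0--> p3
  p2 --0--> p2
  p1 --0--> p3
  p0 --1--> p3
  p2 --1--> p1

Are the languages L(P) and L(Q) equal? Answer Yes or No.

Exploring the product automaton P × Q from the start pair (s0, p2), following both machines on each input symbol, reaches 4 state pairs: (s0, p2), (s4, p1), (s1, p3), (s3, p4).
P accepts in {s4} and Q accepts in {p1}. In every reachable pair the two components are either both accepting — (s4, p1) — or both non-accepting, so no string is accepted by exactly one of the machines: L(P) \ L(Q) and L(Q) \ L(P) are both empty.
Hence every string is accepted by P iff it is accepted by Q, and the two languages coincide.

Yes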